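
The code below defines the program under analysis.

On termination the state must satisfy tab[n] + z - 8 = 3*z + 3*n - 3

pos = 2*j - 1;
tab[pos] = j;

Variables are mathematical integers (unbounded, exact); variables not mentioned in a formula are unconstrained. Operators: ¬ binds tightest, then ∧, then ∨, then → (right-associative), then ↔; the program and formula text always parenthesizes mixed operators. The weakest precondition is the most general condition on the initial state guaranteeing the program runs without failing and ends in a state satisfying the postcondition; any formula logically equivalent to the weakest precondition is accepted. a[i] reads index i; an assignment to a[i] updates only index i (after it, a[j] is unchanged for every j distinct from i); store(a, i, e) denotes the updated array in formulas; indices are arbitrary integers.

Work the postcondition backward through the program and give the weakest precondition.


Working backward. After the program, the postcondition tab[n] + z - 8 = 3*z + 3*n - 3 must hold; in canonical form it is tab[n] = 3*n + 2*z + 5.
Before tab[pos] := j: store(tab, pos, j)[n] = 3*n + 2*z + 5
Before pos := 2*j - 1: store(tab, 2*j - 1, j)[n] = 3*n + 2*z + 5
Answer: WP = store(tab, 2*j - 1, j)[n] = 3*n + 2*z + 5


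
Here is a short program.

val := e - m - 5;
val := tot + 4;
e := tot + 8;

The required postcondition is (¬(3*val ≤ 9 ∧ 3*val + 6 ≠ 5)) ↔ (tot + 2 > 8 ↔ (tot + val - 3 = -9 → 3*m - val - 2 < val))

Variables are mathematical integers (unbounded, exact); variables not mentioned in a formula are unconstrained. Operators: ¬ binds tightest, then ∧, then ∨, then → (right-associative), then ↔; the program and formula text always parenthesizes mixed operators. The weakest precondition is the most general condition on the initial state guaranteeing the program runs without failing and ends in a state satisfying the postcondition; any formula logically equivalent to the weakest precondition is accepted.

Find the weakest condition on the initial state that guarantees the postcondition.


Working backward. After the program, the postcondition (¬(3*val ≤ 9 ∧ 3*val + 6 ≠ 5)) ↔ (tot + 2 > 8 ↔ (tot + val - 3 = -9 → 3*m - val - 2 < val)) must hold; in canonical form it is (¬(3*val ≤ 9 ∧ 3*val ≠ -1)) ↔ (tot > 6 ↔ (tot + val = -6 → 3*m < 2*val + 2)).
Before e := tot + 8: (¬(3*val ≤ 9 ∧ 3*val ≠ -1)) ↔ (tot > 6 ↔ (tot + val = -6 → 3*m < 2*val + 2))
Before val := tot + 4: (¬(3*tot ≤ -3 ∧ 3*tot ≠ -13)) ↔ (tot > 6 ↔ (2*tot = -10 → 3*m < 2*tot + 10))
Before val := e - m - 5: (¬(3*tot ≤ -3 ∧ 3*tot ≠ -13)) ↔ (tot > 6 ↔ (2*tot = -10 → 3*m < 2*tot + 10))
Answer: WP = (¬(3*tot ≤ -3 ∧ 3*tot ≠ -13)) ↔ (tot > 6 ↔ (2*tot = -10 → 3*m < 2*tot + 10))


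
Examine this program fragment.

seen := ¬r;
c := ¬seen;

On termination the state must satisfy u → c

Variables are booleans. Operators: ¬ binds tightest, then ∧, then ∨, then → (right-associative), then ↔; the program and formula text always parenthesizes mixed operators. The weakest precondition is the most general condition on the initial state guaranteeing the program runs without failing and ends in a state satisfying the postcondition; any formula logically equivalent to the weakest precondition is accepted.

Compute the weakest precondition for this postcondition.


Working backward. After the program, u → c must hold.
Before c := ¬seen: u → (¬seen)
Before seen := ¬r: u → r
Answer: WP = u → r


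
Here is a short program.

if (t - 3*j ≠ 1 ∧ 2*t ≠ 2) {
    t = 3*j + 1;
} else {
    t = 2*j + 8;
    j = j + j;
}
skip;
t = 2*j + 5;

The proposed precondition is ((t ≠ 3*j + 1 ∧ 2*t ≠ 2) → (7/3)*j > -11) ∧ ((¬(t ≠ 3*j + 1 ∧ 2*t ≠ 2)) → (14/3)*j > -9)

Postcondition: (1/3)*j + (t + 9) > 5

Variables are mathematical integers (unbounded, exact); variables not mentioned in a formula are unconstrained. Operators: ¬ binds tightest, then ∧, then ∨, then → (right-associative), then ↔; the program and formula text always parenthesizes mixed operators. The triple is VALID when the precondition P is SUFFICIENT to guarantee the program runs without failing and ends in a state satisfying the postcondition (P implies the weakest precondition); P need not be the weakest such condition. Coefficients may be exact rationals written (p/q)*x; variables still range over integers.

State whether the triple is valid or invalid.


Working backward. After the program, the postcondition (1/3)*j + (t + 9) > 5 must hold; in canonical form it is (1/3)*j + t > -4.
Before t := 2*j + 5: (7/3)*j > -9
Before skip: (7/3)*j > -9
Then branch requires (7/3)*j > -9; else branch requires (14/3)*j > -9.
Before the if: ((t ≠ 3*j + 1 ∧ 2*t ≠ 2) → (7/3)*j > -9) ∧ ((¬(t ≠ 3*j + 1 ∧ 2*t ≠ 2)) → (14/3)*j > -9)
The weakest precondition is ((t ≠ 3*j + 1 ∧ 2*t ≠ 2) → (7/3)*j > -9) ∧ ((¬(t ≠ 3*j + 1 ∧ 2*t ≠ 2)) → (14/3)*j > -9).
Check whether ((t ≠ 3*j + 1 ∧ 2*t ≠ 2) → (7/3)*j > -11) ∧ ((¬(t ≠ 3*j + 1 ∧ 2*t ≠ 2)) → (14/3)*j > -9) implies it.
Countermodel: at the initial state j = -4, t = -12, the precondition holds but the weakest precondition fails.
Answer: invalid


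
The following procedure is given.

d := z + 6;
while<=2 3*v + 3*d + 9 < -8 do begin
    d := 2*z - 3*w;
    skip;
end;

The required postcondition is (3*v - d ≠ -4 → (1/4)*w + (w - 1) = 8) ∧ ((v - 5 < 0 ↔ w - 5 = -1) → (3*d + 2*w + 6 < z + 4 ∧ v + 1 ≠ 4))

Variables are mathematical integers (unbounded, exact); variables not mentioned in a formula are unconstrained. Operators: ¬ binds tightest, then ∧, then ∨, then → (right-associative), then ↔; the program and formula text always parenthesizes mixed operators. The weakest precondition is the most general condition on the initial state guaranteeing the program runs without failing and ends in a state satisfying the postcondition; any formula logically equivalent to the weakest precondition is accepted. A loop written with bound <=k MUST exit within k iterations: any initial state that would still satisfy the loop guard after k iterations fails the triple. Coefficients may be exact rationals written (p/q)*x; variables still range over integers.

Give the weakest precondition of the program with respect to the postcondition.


Working backward. After the program, the postcondition (3*v - d ≠ -4 → (1/4)*w + (w - 1) = 8) ∧ ((v - 5 < 0 ↔ w - 5 = -1) → (3*d + 2*w + 6 < z + 4 ∧ v + 1 ≠ 4)) must hold; in canonical form it is (3*v ≠ d - 4 → (5/4)*w = 9) ∧ ((v < 5 ↔ w = 4) → (3*d + 2*w < z - 2 ∧ v ≠ 3)).
Before the loop (bound <=2), unroll the exhaustion recursion (WP_0 = exit-now case; WP_j = one more guarded iteration, up to j = 2):
  WP_0: (¬(3*d + 3*v < -17)) ∧ (3*v ≠ d - 4 → (5/4)*w = 9) ∧ ((v < 5 ↔ w = 4) → (3*d + 2*w < z - 2 ∧ v ≠ 3))
  WP_1: (3*d + 3*v < -17 → ((¬(3*v + 6*z < 9*w - 17)) ∧ (3*v + 3*w ≠ 2*z - 4 → (5/4)*w = 9) ∧ ((v < 5 ↔ w = 4) → (5*z < 7*w - 2 ∧ v ≠ 3)))) ∧ ((¬(3*d + 3*v < -17)) → ((3*v ≠ d - 4 → (5/4)*w = 9) ∧ ((v < 5 ↔ w = 4) → (3*d + 2*w < z - 2 ∧ v ≠ 3))))
  WP_2: (3*d + 3*v < -17 → ((3*v + 6*z < 9*w - 17 → ((¬(3*v + 6*z < 9*w - 17)) ∧ (3*v + 3*w ≠ 2*z - 4 → (5/4)*w = 9) ∧ ((v < 5 ↔ w = 4) → (5*z < 7*w - 2 ∧ v ≠ 3)))) ∧ ((¬(3*v + 6*z < 9*w - 17)) → ((3*v + 3*w ≠ 2*z - 4 → (5/4)*w = 9) ∧ ((v < 5 ↔ w = 4) → (5*z < 7*w - 2 ∧ v ≠ 3)))))) ∧ ((¬(3*d + 3*v < -17)) → ((3*v ≠ d - 4 → (5/4)*w = 9) ∧ ((v < 5 ↔ w = 4) → (3*d + 2*w < z - 2 ∧ v ≠ 3))))
So before the loop: (3*d + 3*v < -17 → ((3*v + 6*z < 9*w - 17 → ((¬(3*v + 6*z < 9*w - 17)) ∧ (3*v + 3*w ≠ 2*z - 4 → (5/4)*w = 9) ∧ ((v < 5 ↔ w = 4) → (5*z < 7*w - 2 ∧ v ≠ 3)))) ∧ ((¬(3*v + 6*z < 9*w - 17)) → ((3*v + 3*w ≠ 2*z - 4 → (5/4)*w = 9) ∧ ((v < 5 ↔ w = 4) → (5*z < 7*w - 2 ∧ v ≠ 3)))))) ∧ ((¬(3*d + 3*v < -17)) → ((3*v ≠ d - 4 → (5/4)*w = 9) ∧ ((v < 5 ↔ w = 4) → (3*d + 2*w < z - 2 ∧ v ≠ 3))))
Before d := z + 6: (3*v + 3*z < -35 → ((3*v + 6*z < 9*w - 17 → ((¬(3*v + 6*z < 9*w - 17)) ∧ (3*v + 3*w ≠ 2*z - 4 → (5/4)*w = 9) ∧ ((v < 5 ↔ w = 4) → (5*z < 7*w - 2 ∧ v ≠ 3)))) ∧ ((¬(3*v + 6*z < 9*w - 17)) → ((3*v + 3*w ≠ 2*z - 4 → (5/4)*w = 9) ∧ ((v < 5 ↔ w = 4) → (5*z < 7*w - 2 ∧ v ≠ 3)))))) ∧ ((¬(3*v + 3*z < -35)) → ((3*v ≠ z + 2 → (5/4)*w = 9) ∧ ((v < 5 ↔ w = 4) → (2*w + 2*z < -20 ∧ v ≠ 3))))
Answer: WP = (3*v + 3*z < -35 → ((3*v + 6*z < 9*w - 17 → ((¬(3*v + 6*z < 9*w - 17)) ∧ (3*v + 3*w ≠ 2*z - 4 → (5/4)*w = 9) ∧ ((v < 5 ↔ w = 4) → (5*z < 7*w - 2 ∧ v ≠ 3)))) ∧ ((¬(3*v + 6*z < 9*w - 17)) → ((3*v + 3*w ≠ 2*z - 4 → (5/4)*w = 9) ∧ ((v < 5 ↔ w = 4) → (5*z < 7*w - 2 ∧ v ≠ 3)))))) ∧ ((¬(3*v + 3*z < -35)) → ((3*v ≠ z + 2 → (5/4)*w = 9) ∧ ((v < 5 ↔ w = 4) → (2*w + 2*z < -20 ∧ v ≠ 3))))


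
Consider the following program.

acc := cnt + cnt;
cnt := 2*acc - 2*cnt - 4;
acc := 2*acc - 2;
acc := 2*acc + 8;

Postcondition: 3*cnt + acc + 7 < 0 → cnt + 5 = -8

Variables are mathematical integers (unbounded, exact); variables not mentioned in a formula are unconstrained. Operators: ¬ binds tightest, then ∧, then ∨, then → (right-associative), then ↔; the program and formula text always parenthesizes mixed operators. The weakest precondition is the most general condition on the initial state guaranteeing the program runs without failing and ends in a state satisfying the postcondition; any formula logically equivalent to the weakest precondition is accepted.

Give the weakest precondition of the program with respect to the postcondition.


Working backward. After the program, the postcondition 3*cnt + acc + 7 < 0 → cnt + 5 = -8 must hold; in canonical form it is acc + 3*cnt < -7 → cnt = -13.
Before acc := 2*acc + 8: 2*acc + 3*cnt < -15 → cnt = -13
Before acc := 2*acc - 2: 4*acc + 3*cnt < -11 → cnt = -13
Before cnt := 2*acc - 2*cnt - 4: 10*acc < 6*cnt + 1 → 2*acc = 2*cnt - 9
Before acc := cnt + cnt: 14*cnt < 1 → 2*cnt = -9
Answer: WP = 14*cnt < 1 → 2*cnt = -9


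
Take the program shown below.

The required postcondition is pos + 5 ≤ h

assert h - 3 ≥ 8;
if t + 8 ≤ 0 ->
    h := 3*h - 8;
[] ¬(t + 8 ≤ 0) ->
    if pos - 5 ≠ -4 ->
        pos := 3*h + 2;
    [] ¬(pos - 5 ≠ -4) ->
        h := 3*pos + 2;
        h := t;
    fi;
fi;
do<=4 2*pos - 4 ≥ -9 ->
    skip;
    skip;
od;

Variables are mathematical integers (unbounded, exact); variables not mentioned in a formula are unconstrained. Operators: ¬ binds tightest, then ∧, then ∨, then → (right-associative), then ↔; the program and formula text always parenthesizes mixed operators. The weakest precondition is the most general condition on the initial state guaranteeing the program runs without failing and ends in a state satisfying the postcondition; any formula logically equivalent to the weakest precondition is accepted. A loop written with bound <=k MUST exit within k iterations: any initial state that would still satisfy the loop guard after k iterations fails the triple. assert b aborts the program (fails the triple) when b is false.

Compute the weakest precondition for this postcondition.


Working backward. After the program, the postcondition pos + 5 ≤ h must hold; in canonical form it is pos ≤ h - 5.
Before the loop (bound <=4), unroll the exhaustion recursion (WP_0 = exit-now case; WP_j = one more guarded iteration, up to j = 4):
  WP_0: (¬(2*pos ≥ -5)) ∧ pos ≤ h - 5
  WP_1: (2*pos ≥ -5 → ((¬(2*pos ≥ -5)) ∧ pos ≤ h - 5)) ∧ ((¬(2*pos ≥ -5)) → pos ≤ h - 5)
  WP_2: (2*pos ≥ -5 → ((2*pos ≥ -5 → ((¬(2*pos ≥ -5)) ∧ pos ≤ h - 5)) ∧ ((¬(2*pos ≥ -5)) → pos ≤ h - 5))) ∧ ((¬(2*pos ≥ -5)) → pos ≤ h - 5)
  WP_3: (2*pos ≥ -5 → ((2*pos ≥ -5 → ((2*pos ≥ -5 → ((¬(2*pos ≥ -5)) ∧ pos ≤ h - 5)) ∧ ((¬(2*pos ≥ -5)) → pos ≤ h - 5))) ∧ ((¬(2*pos ≥ -5)) → pos ≤ h - 5))) ∧ ((¬(2*pos ≥ -5)) → pos ≤ h - 5)
  WP_4: (2*pos ≥ -5 → ((2*pos ≥ -5 → ((2*pos ≥ -5 → ((2*pos ≥ -5 → ((¬(2*pos ≥ -5)) ∧ pos ≤ h - 5)) ∧ ((¬(2*pos ≥ -5)) → pos ≤ h - 5))) ∧ ((¬(2*pos ≥ -5)) → pos ≤ h - 5))) ∧ ((¬(2*pos ≥ -5)) → pos ≤ h - 5))) ∧ ((¬(2*pos ≥ -5)) → pos ≤ h - 5)
So before the loop: (2*pos ≥ -5 → ((2*pos ≥ -5 → ((2*pos ≥ -5 → ((2*pos ≥ -5 → ((¬(2*pos ≥ -5)) ∧ pos ≤ h - 5)) ∧ ((¬(2*pos ≥ -5)) → pos ≤ h - 5))) ∧ ((¬(2*pos ≥ -5)) → pos ≤ h - 5))) ∧ ((¬(2*pos ≥ -5)) → pos ≤ h - 5))) ∧ ((¬(2*pos ≥ -5)) → pos ≤ h - 5)
Then branch requires (2*pos ≥ -5 → ((2*pos ≥ -5 → ((2*pos ≥ -5 → ((2*pos ≥ -5 → ((¬(2*pos ≥ -5)) ∧ pos ≤ 3*h - 13)) ∧ ((¬(2*pos ≥ -5)) → pos ≤ 3*h - 13))) ∧ ((¬(2*pos ≥ -5)) → pos ≤ 3*h - 13))) ∧ ((¬(2*pos ≥ -5)) → pos ≤ 3*h - 13))) ∧ ((¬(2*pos ≥ -5)) → pos ≤ 3*h - 13); else branch requires (pos ≠ 1 → ((6*h ≥ -9 → ((6*h ≥ -9 → ((6*h ≥ -9 → ((6*h ≥ -9 → ((¬(6*h ≥ -9)) ∧ 2*h ≤ -7)) ∧ ((¬(6*h ≥ -9)) → 2*h ≤ -7))) ∧ ((¬(6*h ≥ -9)) → 2*h ≤ -7))) ∧ ((¬(6*h ≥ -9)) → 2*h ≤ -7))) ∧ ((¬(6*h ≥ -9)) → 2*h ≤ -7))) ∧ ((¬(pos ≠ 1)) → ((2*pos ≥ -5 → ((2*pos ≥ -5 → ((2*pos ≥ -5 → ((2*pos ≥ -5 → ((¬(2*pos ≥ -5)) ∧ pos ≤ t - 5)) ∧ ((¬(2*pos ≥ -5)) → pos ≤ t - 5))) ∧ ((¬(2*pos ≥ -5)) → pos ≤ t - 5))) ∧ ((¬(2*pos ≥ -5)) → pos ≤ t - 5))) ∧ ((¬(2*pos ≥ -5)) → pos ≤ t - 5))).
Before the if: (t ≤ -8 → ((2*pos ≥ -5 → ((2*pos ≥ -5 → ((2*pos ≥ -5 → ((2*pos ≥ -5 → ((¬(2*pos ≥ -5)) ∧ pos ≤ 3*h - 13)) ∧ ((¬(2*pos ≥ -5)) → pos ≤ 3*h - 13))) ∧ ((¬(2*pos ≥ -5)) → pos ≤ 3*h - 13))) ∧ ((¬(2*pos ≥ -5)) → pos ≤ 3*h - 13))) ∧ ((¬(2*pos ≥ -5)) → pos ≤ 3*h - 13))) ∧ ((¬(t ≤ -8)) → ((pos ≠ 1 → ((6*h ≥ -9 → ((6*h ≥ -9 → ((6*h ≥ -9 → ((6*h ≥ -9 → ((¬(6*h ≥ -9)) ∧ 2*h ≤ -7)) ∧ ((¬(6*h ≥ -9)) → 2*h ≤ -7))) ∧ ((¬(6*h ≥ -9)) → 2*h ≤ -7))) ∧ ((¬(6*h ≥ -9)) → 2*h ≤ -7))) ∧ ((¬(6*h ≥ -9)) → 2*h ≤ -7))) ∧ ((¬(pos ≠ 1)) → ((2*pos ≥ -5 → ((2*pos ≥ -5 → ((2*pos ≥ -5 → ((2*pos ≥ -5 → ((¬(2*pos ≥ -5)) ∧ pos ≤ t - 5)) ∧ ((¬(2*pos ≥ -5)) → pos ≤ t - 5))) ∧ ((¬(2*pos ≥ -5)) → pos ≤ t - 5))) ∧ ((¬(2*pos ≥ -5)) → pos ≤ t - 5))) ∧ ((¬(2*pos ≥ -5)) → pos ≤ t - 5)))))
Before assert h - 3 ≥ 8: h ≥ 11 ∧ (t ≤ -8 → ((2*pos ≥ -5 → ((2*pos ≥ -5 → ((2*pos ≥ -5 → ((2*pos ≥ -5 → ((¬(2*pos ≥ -5)) ∧ pos ≤ 3*h - 13)) ∧ ((¬(2*pos ≥ -5)) → pos ≤ 3*h - 13))) ∧ ((¬(2*pos ≥ -5)) → pos ≤ 3*h - 13))) ∧ ((¬(2*pos ≥ -5)) → pos ≤ 3*h - 13))) ∧ ((¬(2*pos ≥ -5)) → pos ≤ 3*h - 13))) ∧ ((¬(t ≤ -8)) → ((pos ≠ 1 → ((6*h ≥ -9 → ((6*h ≥ -9 → ((6*h ≥ -9 → ((6*h ≥ -9 → ((¬(6*h ≥ -9)) ∧ 2*h ≤ -7)) ∧ ((¬(6*h ≥ -9)) → 2*h ≤ -7))) ∧ ((¬(6*h ≥ -9)) → 2*h ≤ -7))) ∧ ((¬(6*h ≥ -9)) → 2*h ≤ -7))) ∧ ((¬(6*h ≥ -9)) → 2*h ≤ -7))) ∧ ((¬(pos ≠ 1)) → ((2*pos ≥ -5 → ((2*pos ≥ -5 → ((2*pos ≥ -5 → ((2*pos ≥ -5 → ((¬(2*pos ≥ -5)) ∧ pos ≤ t - 5)) ∧ ((¬(2*pos ≥ -5)) → pos ≤ t - 5))) ∧ ((¬(2*pos ≥ -5)) → pos ≤ t - 5))) ∧ ((¬(2*pos ≥ -5)) → pos ≤ t - 5))) ∧ ((¬(2*pos ≥ -5)) → pos ≤ t - 5)))))
Answer: WP = h ≥ 11 ∧ (t ≤ -8 → ((2*pos ≥ -5 → ((2*pos ≥ -5 → ((2*pos ≥ -5 → ((2*pos ≥ -5 → ((¬(2*pos ≥ -5)) ∧ pos ≤ 3*h - 13)) ∧ ((¬(2*pos ≥ -5)) → pos ≤ 3*h - 13))) ∧ ((¬(2*pos ≥ -5)) → pos ≤ 3*h - 13))) ∧ ((¬(2*pos ≥ -5)) → pos ≤ 3*h - 13))) ∧ ((¬(2*pos ≥ -5)) → pos ≤ 3*h - 13))) ∧ ((¬(t ≤ -8)) → ((pos ≠ 1 → ((6*h ≥ -9 → ((6*h ≥ -9 → ((6*h ≥ -9 → ((6*h ≥ -9 → ((¬(6*h ≥ -9)) ∧ 2*h ≤ -7)) ∧ ((¬(6*h ≥ -9)) → 2*h ≤ -7))) ∧ ((¬(6*h ≥ -9)) → 2*h ≤ -7))) ∧ ((¬(6*h ≥ -9)) → 2*h ≤ -7))) ∧ ((¬(6*h ≥ -9)) → 2*h ≤ -7))) ∧ ((¬(pos ≠ 1)) → ((2*pos ≥ -5 → ((2*pos ≥ -5 → ((2*pos ≥ -5 → ((2*pos ≥ -5 → ((¬(2*pos ≥ -5)) ∧ pos ≤ t - 5)) ∧ ((¬(2*pos ≥ -5)) → pos ≤ t - 5))) ∧ ((¬(2*pos ≥ -5)) → pos ≤ t - 5))) ∧ ((¬(2*pos ≥ -5)) → pos ≤ t - 5))) ∧ ((¬(2*pos ≥ -5)) → pos ≤ t - 5)))))


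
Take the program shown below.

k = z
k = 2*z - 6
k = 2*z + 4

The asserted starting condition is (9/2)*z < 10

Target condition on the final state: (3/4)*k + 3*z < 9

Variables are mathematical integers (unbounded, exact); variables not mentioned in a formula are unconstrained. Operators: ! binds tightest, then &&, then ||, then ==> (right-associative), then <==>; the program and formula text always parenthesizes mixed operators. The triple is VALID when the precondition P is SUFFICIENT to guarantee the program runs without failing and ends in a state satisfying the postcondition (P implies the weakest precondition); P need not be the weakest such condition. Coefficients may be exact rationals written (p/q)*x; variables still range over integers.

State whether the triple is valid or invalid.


Working backward. After the program, (3/4)*k + 3*z < 9 must hold.
Before k := 2*z + 4: (9/2)*z < 6
Before k := 2*z - 6: (9/2)*z < 6
Before k := z: (9/2)*z < 6
The weakest precondition is (9/2)*z < 6.
Check whether (9/2)*z < 10 implies it.
Countermodel: at the initial state z = 2, the precondition holds but the weakest precondition fails.
Answer: invalid


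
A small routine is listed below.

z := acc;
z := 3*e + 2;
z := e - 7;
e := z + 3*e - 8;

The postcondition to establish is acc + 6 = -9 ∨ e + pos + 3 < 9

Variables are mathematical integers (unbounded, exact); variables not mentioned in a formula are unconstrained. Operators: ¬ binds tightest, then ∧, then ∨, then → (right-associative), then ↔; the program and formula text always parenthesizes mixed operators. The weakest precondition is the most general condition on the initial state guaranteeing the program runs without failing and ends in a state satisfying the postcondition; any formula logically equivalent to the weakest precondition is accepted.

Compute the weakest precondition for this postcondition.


Working backward. After the program, the postcondition acc + 6 = -9 ∨ e + pos + 3 < 9 must hold; in canonical form it is acc = -15 ∨ e + pos < 6.
Before e := z + 3*e - 8: acc = -15 ∨ 3*e + pos + z < 14
Before z := e - 7: acc = -15 ∨ 4*e + pos < 21
Before z := 3*e + 2: acc = -15 ∨ 4*e + pos < 21
Before z := acc: acc = -15 ∨ 4*e + pos < 21
Answer: WP = acc = -15 ∨ 4*e + pos < 21


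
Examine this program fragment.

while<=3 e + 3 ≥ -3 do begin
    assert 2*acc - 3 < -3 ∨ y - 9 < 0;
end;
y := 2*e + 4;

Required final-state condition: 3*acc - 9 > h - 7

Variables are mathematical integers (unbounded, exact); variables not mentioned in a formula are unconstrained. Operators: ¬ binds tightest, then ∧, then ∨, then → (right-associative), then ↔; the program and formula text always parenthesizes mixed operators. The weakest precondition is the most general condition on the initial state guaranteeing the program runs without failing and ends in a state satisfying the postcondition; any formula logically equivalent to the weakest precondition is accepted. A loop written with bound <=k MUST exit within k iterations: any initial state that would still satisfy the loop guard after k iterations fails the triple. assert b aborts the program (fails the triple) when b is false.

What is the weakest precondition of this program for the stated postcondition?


Working backward. After the program, the postcondition 3*acc - 9 > h - 7 must hold; in canonical form it is 3*acc > h + 2.
Before y := 2*e + 4: 3*acc > h + 2
Before the loop (bound <=3), unroll the exhaustion recursion (WP_0 = exit-now case; WP_j = one more guarded iteration, up to j = 3):
  WP_0: (¬(e ≥ -6)) ∧ 3*acc > h + 2
  WP_1: (e ≥ -6 → ((2*acc < 0 ∨ y < 9) ∧ (¬(e ≥ -6)) ∧ 3*acc > h + 2)) ∧ ((¬(e ≥ -6)) → 3*acc > h + 2)
  WP_2: (e ≥ -6 → ((2*acc < 0 ∨ y < 9) ∧ (e ≥ -6 → ((2*acc < 0 ∨ y < 9) ∧ (¬(e ≥ -6)) ∧ 3*acc > h + 2)) ∧ ((¬(e ≥ -6)) → 3*acc > h + 2))) ∧ ((¬(e ≥ -6)) → 3*acc > h + 2)
  WP_3: (e ≥ -6 → ((2*acc < 0 ∨ y < 9) ∧ (e ≥ -6 → ((2*acc < 0 ∨ y < 9) ∧ (e ≥ -6 → ((2*acc < 0 ∨ y < 9) ∧ (¬(e ≥ -6)) ∧ 3*acc > h + 2)) ∧ ((¬(e ≥ -6)) → 3*acc > h + 2))) ∧ ((¬(e ≥ -6)) → 3*acc > h + 2))) ∧ ((¬(e ≥ -6)) → 3*acc > h + 2)
So before the loop: (e ≥ -6 → ((2*acc < 0 ∨ y < 9) ∧ (e ≥ -6 → ((2*acc < 0 ∨ y < 9) ∧ (e ≥ -6 → ((2*acc < 0 ∨ y < 9) ∧ (¬(e ≥ -6)) ∧ 3*acc > h + 2)) ∧ ((¬(e ≥ -6)) → 3*acc > h + 2))) ∧ ((¬(e ≥ -6)) → 3*acc > h + 2))) ∧ ((¬(e ≥ -6)) → 3*acc > h + 2)
Answer: WP = (e ≥ -6 → ((2*acc < 0 ∨ y < 9) ∧ (e ≥ -6 → ((2*acc < 0 ∨ y < 9) ∧ (e ≥ -6 → ((2*acc < 0 ∨ y < 9) ∧ (¬(e ≥ -6)) ∧ 3*acc > h + 2)) ∧ ((¬(e ≥ -6)) → 3*acc > h + 2))) ∧ ((¬(e ≥ -6)) → 3*acc > h + 2))) ∧ ((¬(e ≥ -6)) → 3*acc > h + 2)


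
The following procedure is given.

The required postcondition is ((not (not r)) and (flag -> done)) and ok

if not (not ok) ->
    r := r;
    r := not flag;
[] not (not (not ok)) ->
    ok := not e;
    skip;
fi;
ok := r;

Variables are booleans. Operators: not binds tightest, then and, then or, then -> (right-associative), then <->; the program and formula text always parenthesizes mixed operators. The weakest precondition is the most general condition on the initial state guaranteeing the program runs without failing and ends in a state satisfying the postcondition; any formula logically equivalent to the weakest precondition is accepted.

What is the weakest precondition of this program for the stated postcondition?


Working backward. After the program, the postcondition ((not (not r)) and (flag -> done)) and ok must hold; in canonical form it is r and (flag -> done) and ok.
Before ok := r: r and (flag -> done)
Then branch requires (not flag) and (flag -> done); else branch requires r and (flag -> done).
Before the if: (ok -> ((not flag) and (flag -> done))) and ((not ok) -> (r and (flag -> done)))
Answer: WP = (ok -> ((not flag) and (flag -> done))) and ((not ok) -> (r and (flag -> done)))


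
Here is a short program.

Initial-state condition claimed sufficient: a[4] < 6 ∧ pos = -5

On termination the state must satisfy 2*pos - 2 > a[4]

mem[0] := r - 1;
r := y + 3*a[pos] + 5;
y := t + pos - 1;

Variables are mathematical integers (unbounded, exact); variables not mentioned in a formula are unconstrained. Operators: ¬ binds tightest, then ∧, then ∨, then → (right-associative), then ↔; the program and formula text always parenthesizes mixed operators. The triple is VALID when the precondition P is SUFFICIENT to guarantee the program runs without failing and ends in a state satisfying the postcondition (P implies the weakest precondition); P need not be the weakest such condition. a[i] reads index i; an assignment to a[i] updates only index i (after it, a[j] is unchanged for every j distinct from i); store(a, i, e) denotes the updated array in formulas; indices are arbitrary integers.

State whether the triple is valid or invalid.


Working backward. After the program, the postcondition 2*pos - 2 > a[4] must hold; in canonical form it is 2*pos > a[4] + 2.
Before y := t + pos - 1: 2*pos > a[4] + 2
Before r := y + 3*a[pos] + 5: 2*pos > a[4] + 2
Before mem[0] := r - 1: 2*pos > a[4] + 2
The weakest precondition is 2*pos > a[4] + 2.
Check whether a[4] < 6 ∧ pos = -5 implies it.
Countermodel: at the initial state a = {[4] = 0, elsewhere 0}, pos = -5, the precondition holds but the weakest precondition fails.
Answer: invalid


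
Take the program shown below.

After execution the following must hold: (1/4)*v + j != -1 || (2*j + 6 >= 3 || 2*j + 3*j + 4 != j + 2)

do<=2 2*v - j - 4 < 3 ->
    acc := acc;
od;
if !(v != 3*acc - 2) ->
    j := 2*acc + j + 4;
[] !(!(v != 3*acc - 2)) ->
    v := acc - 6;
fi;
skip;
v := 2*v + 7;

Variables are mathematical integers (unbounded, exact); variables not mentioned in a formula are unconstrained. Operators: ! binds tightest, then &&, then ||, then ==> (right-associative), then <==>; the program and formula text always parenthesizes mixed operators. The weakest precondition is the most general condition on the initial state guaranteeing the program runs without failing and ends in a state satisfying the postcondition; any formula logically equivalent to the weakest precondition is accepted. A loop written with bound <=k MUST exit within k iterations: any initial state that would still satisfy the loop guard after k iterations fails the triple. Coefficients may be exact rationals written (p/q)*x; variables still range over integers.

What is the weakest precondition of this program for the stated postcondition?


Working backward. After the program, the postcondition (1/4)*v + j != -1 || (2*j + 6 >= 3 || 2*j + 3*j + 4 != j + 2) must hold; in canonical form it is j + (1/4)*v != -1 || 2*j >= -3 || 4*j != -2.
Before v := 2*v + 7: j + (1/2)*v != -11/4 || 2*j >= -3 || 4*j != -2
Before skip: j + (1/2)*v != -11/4 || 2*j >= -3 || 4*j != -2
Then branch requires 2*acc + j + (1/2)*v != -27/4 || 4*acc + 2*j >= -11 || 8*acc + 4*j != -18; else branch requires (1/2)*acc + j != 1/4 || 2*j >= -3 || 4*j != -2.
Before the if: ((!(v != 3*acc - 2)) ==> (2*acc + j + (1/2)*v != -27/4 || 4*acc + 2*j >= -11 || 8*acc + 4*j != -18)) && (v != 3*acc - 2 ==> ((1/2)*acc + j != 1/4 || 2*j >= -3 || 4*j != -2))
Before the loop (bound <=2), unroll the exhaustion recursion (WP_0 = exit-now case; WP_j = one more guarded iteration, up to j = 2):
  WP_0: (!(2*v < j + 7)) && ((!(v != 3*acc - 2)) ==> (2*acc + j + (1/2)*v != -27/4 || 4*acc + 2*j >= -11 || 8*acc + 4*j != -18)) && (v != 3*acc - 2 ==> ((1/2)*acc + j != 1/4 || 2*j >= -3 || 4*j != -2))
  WP_1: (2*v < j + 7 ==> ((!(2*v < j + 7)) && ((!(v != 3*acc - 2)) ==> (2*acc + j + (1/2)*v != -27/4 || 4*acc + 2*j >= -11 || 8*acc + 4*j != -18)) && (v != 3*acc - 2 ==> ((1/2)*acc + j != 1/4 || 2*j >= -3 || 4*j != -2)))) && ((!(2*v < j + 7)) ==> (((!(v != 3*acc - 2)) ==> (2*acc + j + (1/2)*v != -27/4 || 4*acc + 2*j >= -11 || 8*acc + 4*j != -18)) && (v != 3*acc - 2 ==> ((1/2)*acc + j != 1/4 || 2*j >= -3 || 4*j != -2))))
  WP_2: (2*v < j + 7 ==> ((2*v < j + 7 ==> ((!(2*v < j + 7)) && ((!(v != 3*acc - 2)) ==> (2*acc + j + (1/2)*v != -27/4 || 4*acc + 2*j >= -11 || 8*acc + 4*j != -18)) && (v != 3*acc - 2 ==> ((1/2)*acc + j != 1/4 || 2*j >= -3 || 4*j != -2)))) && ((!(2*v < j + 7)) ==> (((!(v != 3*acc - 2)) ==> (2*acc + j + (1/2)*v != -27/4 || 4*acc + 2*j >= -11 || 8*acc + 4*j != -18)) && (v != 3*acc - 2 ==> ((1/2)*acc + j != 1/4 || 2*j >= -3 || 4*j != -2)))))) && ((!(2*v < j + 7)) ==> (((!(v != 3*acc - 2)) ==> (2*acc + j + (1/2)*v != -27/4 || 4*acc + 2*j >= -11 || 8*acc + 4*j != -18)) && (v != 3*acc - 2 ==> ((1/2)*acc + j != 1/4 || 2*j >= -3 || 4*j != -2))))
So before the loop: (2*v < j + 7 ==> ((2*v < j + 7 ==> ((!(2*v < j + 7)) && ((!(v != 3*acc - 2)) ==> (2*acc + j + (1/2)*v != -27/4 || 4*acc + 2*j >= -11 || 8*acc + 4*j != -18)) && (v != 3*acc - 2 ==> ((1/2)*acc + j != 1/4 || 2*j >= -3 || 4*j != -2)))) && ((!(2*v < j + 7)) ==> (((!(v != 3*acc - 2)) ==> (2*acc + j + (1/2)*v != -27/4 || 4*acc + 2*j >= -11 || 8*acc + 4*j != -18)) && (v != 3*acc - 2 ==> ((1/2)*acc + j != 1/4 || 2*j >= -3 || 4*j != -2)))))) && ((!(2*v < j + 7)) ==> (((!(v != 3*acc - 2)) ==> (2*acc + j + (1/2)*v != -27/4 || 4*acc + 2*j >= -11 || 8*acc + 4*j != -18)) && (v != 3*acc - 2 ==> ((1/2)*acc + j != 1/4 || 2*j >= -3 || 4*j != -2))))
Answer: WP = (2*v < j + 7 ==> ((2*v < j + 7 ==> ((!(2*v < j + 7)) && ((!(v != 3*acc - 2)) ==> (2*acc + j + (1/2)*v != -27/4 || 4*acc + 2*j >= -11 || 8*acc + 4*j != -18)) && (v != 3*acc - 2 ==> ((1/2)*acc + j != 1/4 || 2*j >= -3 || 4*j != -2)))) && ((!(2*v < j + 7)) ==> (((!(v != 3*acc - 2)) ==> (2*acc + j + (1/2)*v != -27/4 || 4*acc + 2*j >= -11 || 8*acc + 4*j != -18)) && (v != 3*acc - 2 ==> ((1/2)*acc + j != 1/4 || 2*j >= -3 || 4*j != -2)))))) && ((!(2*v < j + 7)) ==> (((!(v != 3*acc - 2)) ==> (2*acc + j + (1/2)*v != -27/4 || 4*acc + 2*j >= -11 || 8*acc + 4*j != -18)) && (v != 3*acc - 2 ==> ((1/2)*acc + j != 1/4 || 2*j >= -3 || 4*j != -2))))


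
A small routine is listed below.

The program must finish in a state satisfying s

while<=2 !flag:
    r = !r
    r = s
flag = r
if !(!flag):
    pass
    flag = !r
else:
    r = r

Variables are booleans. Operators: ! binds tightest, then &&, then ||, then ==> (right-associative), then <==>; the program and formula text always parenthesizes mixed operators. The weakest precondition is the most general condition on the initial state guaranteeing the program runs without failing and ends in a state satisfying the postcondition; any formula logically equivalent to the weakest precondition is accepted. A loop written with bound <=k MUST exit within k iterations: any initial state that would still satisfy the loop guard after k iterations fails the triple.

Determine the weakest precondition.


Working backward. After the program, s must hold.
Then branch requires s; else branch requires s.
Before the if: (flag ==> s) && ((!flag) ==> s)
Before flag := r: (r ==> s) && ((!r) ==> s)
Before the loop (bound <=2), unroll the exhaustion recursion (WP_0 = exit-now case; WP_j = one more guarded iteration, up to j = 2):
  WP_0: flag && (r ==> s) && ((!r) ==> s)
  WP_1: ((!flag) ==> (flag && ((!s) ==> s))) && (flag ==> ((r ==> s) && ((!r) ==> s)))
  WP_2: ((!flag) ==> (((!flag) ==> (flag && ((!s) ==> s))) && (flag ==> ((!s) ==> s)))) && (flag ==> ((r ==> s) && ((!r) ==> s)))
So before the loop: ((!flag) ==> (((!flag) ==> (flag && ((!s) ==> s))) && (flag ==> ((!s) ==> s)))) && (flag ==> ((r ==> s) && ((!r) ==> s)))
Answer: WP = ((!flag) ==> (((!flag) ==> (flag && ((!s) ==> s))) && (flag ==> ((!s) ==> s)))) && (flag ==> ((r ==> s) && ((!r) ==> s)))


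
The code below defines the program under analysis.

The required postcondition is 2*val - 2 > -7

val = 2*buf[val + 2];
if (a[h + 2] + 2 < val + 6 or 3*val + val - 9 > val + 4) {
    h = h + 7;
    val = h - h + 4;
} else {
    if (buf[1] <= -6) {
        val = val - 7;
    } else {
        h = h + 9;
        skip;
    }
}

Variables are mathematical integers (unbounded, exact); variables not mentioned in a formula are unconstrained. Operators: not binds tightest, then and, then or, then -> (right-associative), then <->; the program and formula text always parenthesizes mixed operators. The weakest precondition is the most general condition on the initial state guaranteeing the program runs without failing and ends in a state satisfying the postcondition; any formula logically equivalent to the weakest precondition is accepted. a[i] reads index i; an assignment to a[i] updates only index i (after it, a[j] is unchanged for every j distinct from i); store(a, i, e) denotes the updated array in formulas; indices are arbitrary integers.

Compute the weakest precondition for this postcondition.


Working backward. After the program, the postcondition 2*val - 2 > -7 must hold; in canonical form it is 2*val > -5.
Then branch requires true; else branch requires (buf[1] <= -6 -> 2*val > 9) and ((not (buf[1] <= -6)) -> 2*val > -5).
Before the if: (not (a[h + 2] < val + 4 or 3*val > 13)) -> ((buf[1] <= -6 -> 2*val > 9) and ((not (buf[1] <= -6)) -> 2*val > -5))
Before val := 2*buf[val + 2]: (not (a[h + 2] < 2*buf[val + 2] + 4 or 6*buf[val + 2] > 13)) -> ((buf[1] <= -6 -> 4*buf[val + 2] > 9) and ((not (buf[1] <= -6)) -> 4*buf[val + 2] > -5))
Answer: WP = (not (a[h + 2] < 2*buf[val + 2] + 4 or 6*buf[val + 2] > 13)) -> ((buf[1] <= -6 -> 4*buf[val + 2] > 9) and ((not (buf[1] <= -6)) -> 4*buf[val + 2] > -5))


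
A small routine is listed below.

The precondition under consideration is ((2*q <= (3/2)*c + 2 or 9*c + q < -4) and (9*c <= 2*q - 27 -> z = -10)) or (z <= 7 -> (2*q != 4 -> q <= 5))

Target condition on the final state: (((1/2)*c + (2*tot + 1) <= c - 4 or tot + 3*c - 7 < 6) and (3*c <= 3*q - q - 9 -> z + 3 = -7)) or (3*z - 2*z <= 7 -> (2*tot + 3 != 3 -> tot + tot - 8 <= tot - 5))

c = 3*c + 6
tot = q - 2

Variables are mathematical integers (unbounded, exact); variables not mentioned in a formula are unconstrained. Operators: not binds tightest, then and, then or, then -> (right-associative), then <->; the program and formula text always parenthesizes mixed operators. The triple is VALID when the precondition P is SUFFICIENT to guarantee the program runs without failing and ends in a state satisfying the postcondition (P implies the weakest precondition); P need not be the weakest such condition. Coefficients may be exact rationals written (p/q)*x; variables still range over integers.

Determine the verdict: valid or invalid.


Working backward. After the program, the postcondition (((1/2)*c + (2*tot + 1) <= c - 4 or tot + 3*c - 7 < 6) and (3*c <= 3*q - q - 9 -> z + 3 = -7)) or (3*z - 2*z <= 7 -> (2*tot + 3 != 3 -> tot + tot - 8 <= tot - 5)) must hold; in canonical form it is ((2*tot <= (1/2)*c - 5 or 3*c + tot < 13) and (3*c <= 2*q - 9 -> z = -10)) or (z <= 7 -> (2*tot != 0 -> tot <= 3)).
Before tot := q - 2: ((2*q <= (1/2)*c - 1 or 3*c + q < 15) and (3*c <= 2*q - 9 -> z = -10)) or (z <= 7 -> (2*q != 4 -> q <= 5))
Before c := 3*c + 6: ((2*q <= (3/2)*c + 2 or 9*c + q < -3) and (9*c <= 2*q - 27 -> z = -10)) or (z <= 7 -> (2*q != 4 -> q <= 5))
The weakest precondition is ((2*q <= (3/2)*c + 2 or 9*c + q < -3) and (9*c <= 2*q - 27 -> z = -10)) or (z <= 7 -> (2*q != 4 -> q <= 5)).
Check whether ((2*q <= (3/2)*c + 2 or 9*c + q < -4) and (9*c <= 2*q - 27 -> z = -10)) or (z <= 7 -> (2*q != 4 -> q <= 5)) implies it.
Every state satisfying the precondition satisfies the weakest precondition: the implication holds.
Answer: valid


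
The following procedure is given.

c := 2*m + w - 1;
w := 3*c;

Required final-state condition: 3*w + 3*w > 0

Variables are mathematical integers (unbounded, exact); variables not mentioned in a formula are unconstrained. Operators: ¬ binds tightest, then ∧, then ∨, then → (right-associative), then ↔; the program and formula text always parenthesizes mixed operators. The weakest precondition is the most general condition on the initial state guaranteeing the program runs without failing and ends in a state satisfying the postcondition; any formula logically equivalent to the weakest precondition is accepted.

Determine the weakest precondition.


Working backward. After the program, the postcondition 3*w + 3*w > 0 must hold; in canonical form it is 6*w > 0.
Before w := 3*c: 18*c > 0
Before c := 2*m + w - 1: 36*m + 18*w > 18
Answer: WP = 36*m + 18*w > 18


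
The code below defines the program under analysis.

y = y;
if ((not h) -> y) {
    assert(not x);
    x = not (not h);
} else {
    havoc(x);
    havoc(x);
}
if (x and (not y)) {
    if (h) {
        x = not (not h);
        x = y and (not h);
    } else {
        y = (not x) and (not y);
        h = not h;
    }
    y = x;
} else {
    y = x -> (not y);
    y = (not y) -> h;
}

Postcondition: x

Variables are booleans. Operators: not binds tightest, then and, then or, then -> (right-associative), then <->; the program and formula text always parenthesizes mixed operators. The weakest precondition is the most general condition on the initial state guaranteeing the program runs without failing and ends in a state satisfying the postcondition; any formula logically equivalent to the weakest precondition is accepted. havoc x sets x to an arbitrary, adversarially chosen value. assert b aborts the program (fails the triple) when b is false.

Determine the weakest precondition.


Working backward. After the program, x must hold.
Then branch requires (h -> (y and (not h))) and ((not h) -> x); else branch requires x.
Before the if: ((x and (not y)) -> ((h -> (y and (not h))) and ((not h) -> x))) and ((not (x and (not y))) -> x)
Then branch requires (not x) and ((h and (not y)) -> ((h -> (y and (not h))) and ((not h) -> h))) and ((not (h and (not y))) -> h); else branch requires false.
Before the if: (((not h) -> y) -> ((not x) and ((h and (not y)) -> ((h -> (y and (not h))) and ((not h) -> h))) and ((not (h and (not y))) -> h))) and ((not h) -> y)
Before y := y: (((not h) -> y) -> ((not x) and ((h and (not y)) -> ((h -> (y and (not h))) and ((not h) -> h))) and ((not (h and (not y))) -> h))) and ((not h) -> y)
Answer: WP = (((not h) -> y) -> ((not x) and ((h and (not y)) -> ((h -> (y and (not h))) and ((not h) -> h))) and ((not (h and (not y))) -> h))) and ((not h) -> y)


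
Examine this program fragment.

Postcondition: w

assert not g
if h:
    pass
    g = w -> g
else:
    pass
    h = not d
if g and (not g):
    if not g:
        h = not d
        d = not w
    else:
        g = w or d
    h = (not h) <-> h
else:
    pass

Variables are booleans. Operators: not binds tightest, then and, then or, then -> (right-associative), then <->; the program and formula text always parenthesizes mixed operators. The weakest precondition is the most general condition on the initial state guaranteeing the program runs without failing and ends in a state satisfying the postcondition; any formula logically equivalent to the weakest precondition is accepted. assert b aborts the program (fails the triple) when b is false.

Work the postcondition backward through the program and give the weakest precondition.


Working backward. After the program, w must hold.
Then branch requires ((not g) -> w) and (g -> w); else branch requires w.
Before the if: w
Then branch requires w; else branch requires w.
Before the if: (h -> w) and ((not h) -> w)
Before assert not g: (not g) and (h -> w) and ((not h) -> w)
Answer: WP = (not g) and (h -> w) and ((not h) -> w)


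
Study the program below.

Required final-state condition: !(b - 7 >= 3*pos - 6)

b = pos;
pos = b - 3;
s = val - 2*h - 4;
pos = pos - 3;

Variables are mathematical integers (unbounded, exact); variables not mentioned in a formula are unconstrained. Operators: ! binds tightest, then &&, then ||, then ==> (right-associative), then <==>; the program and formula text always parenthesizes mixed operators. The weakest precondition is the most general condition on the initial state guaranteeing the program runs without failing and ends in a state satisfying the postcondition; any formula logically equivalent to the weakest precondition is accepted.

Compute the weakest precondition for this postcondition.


Working backward. After the program, the postcondition !(b - 7 >= 3*pos - 6) must hold; in canonical form it is !(b >= 3*pos + 1).
Before pos := pos - 3: !(b >= 3*pos - 8)
Before s := val - 2*h - 4: !(b >= 3*pos - 8)
Before pos := b - 3: !(2*b <= 17)
Before b := pos: !(2*pos <= 17)
Answer: WP = !(2*pos <= 17)


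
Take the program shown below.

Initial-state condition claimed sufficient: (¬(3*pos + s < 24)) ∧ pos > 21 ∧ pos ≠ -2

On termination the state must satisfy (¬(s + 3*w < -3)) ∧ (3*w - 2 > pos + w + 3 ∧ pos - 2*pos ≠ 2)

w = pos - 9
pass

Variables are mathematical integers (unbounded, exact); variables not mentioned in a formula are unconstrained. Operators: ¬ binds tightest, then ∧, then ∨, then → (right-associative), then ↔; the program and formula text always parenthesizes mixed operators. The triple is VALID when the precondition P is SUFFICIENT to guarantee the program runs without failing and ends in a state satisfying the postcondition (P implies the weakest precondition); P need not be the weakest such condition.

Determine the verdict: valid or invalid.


Working backward. After the program, the postcondition (¬(s + 3*w < -3)) ∧ (3*w - 2 > pos + w + 3 ∧ pos - 2*pos ≠ 2) must hold; in canonical form it is (¬(s + 3*w < -3)) ∧ 2*w > pos + 5 ∧ pos ≠ -2.
Before skip: (¬(s + 3*w < -3)) ∧ 2*w > pos + 5 ∧ pos ≠ -2
Before w := pos - 9: (¬(3*pos + s < 24)) ∧ pos > 23 ∧ pos ≠ -2
The weakest precondition is (¬(3*pos + s < 24)) ∧ pos > 23 ∧ pos ≠ -2.
Check whether (¬(3*pos + s < 24)) ∧ pos > 21 ∧ pos ≠ -2 implies it.
Countermodel: at the initial state pos = 22, s = -42, the precondition holds but the weakest precondition fails.
Answer: invalid
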